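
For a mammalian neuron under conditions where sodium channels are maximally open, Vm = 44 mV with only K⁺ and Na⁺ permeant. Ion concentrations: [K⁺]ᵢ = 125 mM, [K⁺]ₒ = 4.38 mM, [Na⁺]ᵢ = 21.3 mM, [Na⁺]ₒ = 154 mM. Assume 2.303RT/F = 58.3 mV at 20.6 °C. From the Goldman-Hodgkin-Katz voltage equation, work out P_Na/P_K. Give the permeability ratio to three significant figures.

21.5

Let α = P_Na/P_K. GHK: Vm = 58.3·log₁₀[(Kₒ + α·Naₒ)/(Kᵢ + α·Naᵢ)].
10^(Vm/58.3) = 10^(44.0/58.3) = 5.6848
So 5.6848·(Kᵢ + α·Naᵢ) = Kₒ + α·Naₒ → α = (5.6848·125.0 − 4.38) / (154.0 − 5.6848·21.3)
α = (710.6 − 4.38) / (154.0 − 121.1) = 706.2/32.91 = 21.46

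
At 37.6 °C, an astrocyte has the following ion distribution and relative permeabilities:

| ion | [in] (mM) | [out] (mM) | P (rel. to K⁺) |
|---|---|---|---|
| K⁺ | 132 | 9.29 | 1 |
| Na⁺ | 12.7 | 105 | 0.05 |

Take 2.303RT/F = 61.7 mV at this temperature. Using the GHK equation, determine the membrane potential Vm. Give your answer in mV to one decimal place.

Vm = 61.7 · log₁₀[(Σ P·[cation]ₒ + Σ P·[anion]ᵢ) / (Σ P·[cation]ᵢ + Σ P·[anion]ₒ)]
Numerator = 1×9.29 + 0.05×105 = 14.54
Denominator = 1×132 + 0.05×12.7 = 132.6
Vm = 61.7 · log₁₀(0.10962) = 61.7 × (-0.9601) = -59.24 mV

-59.2 mV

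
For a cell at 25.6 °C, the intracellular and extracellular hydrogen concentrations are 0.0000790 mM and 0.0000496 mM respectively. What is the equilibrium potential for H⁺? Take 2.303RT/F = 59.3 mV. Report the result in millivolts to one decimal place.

E = (59.3/z) · log₁₀([H⁺]_out/[H⁺]_in) with z = +1.
= (59.3/1) · log₁₀(0.0000496/0.0000790) = 59.30 · log₁₀(0.6278)
= 59.30 · (-0.2021) = -11.99 mV

-12.0 mV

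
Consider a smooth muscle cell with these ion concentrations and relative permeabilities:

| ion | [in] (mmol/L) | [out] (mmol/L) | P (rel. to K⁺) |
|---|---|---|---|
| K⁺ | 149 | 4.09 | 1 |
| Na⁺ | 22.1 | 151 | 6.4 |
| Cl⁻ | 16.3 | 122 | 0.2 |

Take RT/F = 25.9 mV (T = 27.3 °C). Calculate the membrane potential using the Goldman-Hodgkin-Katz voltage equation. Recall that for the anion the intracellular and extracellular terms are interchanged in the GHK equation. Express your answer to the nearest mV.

29 mV

Vm = 25.9 · ln[(Σ P·[cation]ₒ + Σ P·[anion]ᵢ) / (Σ P·[cation]ᵢ + Σ P·[anion]ₒ)]
Numerator = 1×4.09 + 6.4×151 + 0.2×16.3 = 973.8
Denominator = 1×149 + 6.4×22.1 + 0.2×122 = 314.8
Vm = 25.9 · ln(3.0928) = 25.9 × (1.1291) = 29.24 mV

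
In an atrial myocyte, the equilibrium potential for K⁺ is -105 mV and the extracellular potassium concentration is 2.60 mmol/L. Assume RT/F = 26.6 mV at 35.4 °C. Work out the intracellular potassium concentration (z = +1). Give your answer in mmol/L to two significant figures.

Nernst: E = (26.6/1) · ln([out]/[in]), so ln([out]/[in]) = -105.0 × 1 / 26.6 = -3.9474.
[out]/[in] = e^(-3.9474) = 0.01931.
[in] = 2.60 / 0.01931 = 134.7 mmol/L.

130 mmol/L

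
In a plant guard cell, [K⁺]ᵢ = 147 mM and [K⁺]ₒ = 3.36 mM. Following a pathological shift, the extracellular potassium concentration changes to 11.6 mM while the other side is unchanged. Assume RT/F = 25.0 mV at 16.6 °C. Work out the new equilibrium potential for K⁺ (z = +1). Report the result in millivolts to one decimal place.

-63.5 mV

After the shift: [K⁺]_out = 11.6, [K⁺]_in = 147 mM.
E_new = (25.0/1)·ln(11.6/147) = 25.00 · (-2.5394) = -63.49 mV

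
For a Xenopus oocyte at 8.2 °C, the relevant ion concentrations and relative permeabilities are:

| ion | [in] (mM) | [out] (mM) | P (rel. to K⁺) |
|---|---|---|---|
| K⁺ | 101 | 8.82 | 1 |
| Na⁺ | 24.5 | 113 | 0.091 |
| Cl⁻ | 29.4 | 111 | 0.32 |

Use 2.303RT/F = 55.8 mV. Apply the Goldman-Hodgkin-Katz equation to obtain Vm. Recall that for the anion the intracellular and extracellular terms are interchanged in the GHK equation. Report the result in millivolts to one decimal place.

-38.3 mV

Vm = 55.8 · log₁₀[(Σ P·[cation]ₒ + Σ P·[anion]ᵢ) / (Σ P·[cation]ᵢ + Σ P·[anion]ₒ)]
Numerator = 1×8.82 + 0.091×113 + 0.32×29.4 = 28.51
Denominator = 1×101 + 0.091×24.5 + 0.32×111 = 138.7
Vm = 55.8 · log₁₀(0.20549) = 55.8 × (-0.6872) = -38.35 mV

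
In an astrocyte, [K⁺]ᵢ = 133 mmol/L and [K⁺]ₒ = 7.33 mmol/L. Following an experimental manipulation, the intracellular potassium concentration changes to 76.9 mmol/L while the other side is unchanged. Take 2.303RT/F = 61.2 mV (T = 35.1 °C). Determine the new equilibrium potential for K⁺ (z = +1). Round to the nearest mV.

After the shift: [K⁺]_out = 7.33, [K⁺]_in = 76.9 mmol/L.
E_new = (61.2/1)·log₁₀(7.33/76.9) = 61.20 · (-1.0208) = -62.47 mV

-62 mV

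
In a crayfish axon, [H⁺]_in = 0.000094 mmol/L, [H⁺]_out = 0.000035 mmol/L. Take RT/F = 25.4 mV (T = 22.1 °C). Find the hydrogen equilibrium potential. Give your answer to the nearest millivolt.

-25 mV

E = (25.4/z) · ln([H⁺]_out/[H⁺]_in) with z = +1.
= (25.4/1) · ln(0.000035/0.000094) = 25.40 · ln(0.3723)
= 25.40 · (-0.9879) = -25.09 mV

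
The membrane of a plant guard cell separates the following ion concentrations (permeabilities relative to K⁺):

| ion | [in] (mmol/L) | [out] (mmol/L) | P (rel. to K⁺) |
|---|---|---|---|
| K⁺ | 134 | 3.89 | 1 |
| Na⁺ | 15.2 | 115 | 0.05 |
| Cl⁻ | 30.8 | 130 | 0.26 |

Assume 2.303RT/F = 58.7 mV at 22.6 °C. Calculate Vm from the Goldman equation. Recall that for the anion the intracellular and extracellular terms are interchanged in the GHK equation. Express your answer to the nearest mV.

Vm = 58.7 · log₁₀[(Σ P·[cation]ₒ + Σ P·[anion]ᵢ) / (Σ P·[cation]ᵢ + Σ P·[anion]ₒ)]
Numerator = 1×3.89 + 0.05×115 + 0.26×30.8 = 17.65
Denominator = 1×134 + 0.05×15.2 + 0.26×130 = 168.6
Vm = 58.7 · log₁₀(0.1047) = 58.7 × (-0.9801) = -57.53 mV

-58 mV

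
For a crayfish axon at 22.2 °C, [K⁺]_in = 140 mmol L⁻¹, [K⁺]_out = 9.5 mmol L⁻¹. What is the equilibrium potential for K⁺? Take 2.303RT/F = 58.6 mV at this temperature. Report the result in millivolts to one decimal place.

-68.5 mV

E = (58.6/z) · log₁₀([K⁺]_out/[K⁺]_in) with z = +1.
= (58.6/1) · log₁₀(9.5/140) = 58.60 · log₁₀(0.06786)
= 58.60 · (-1.1684) = -68.47 mV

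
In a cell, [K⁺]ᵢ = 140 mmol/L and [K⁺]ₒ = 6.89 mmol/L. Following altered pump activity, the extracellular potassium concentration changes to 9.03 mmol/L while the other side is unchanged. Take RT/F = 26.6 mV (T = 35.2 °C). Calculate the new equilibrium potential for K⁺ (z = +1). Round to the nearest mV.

-73 mV

After the shift: [K⁺]_out = 9.03, [K⁺]_in = 140 mmol/L.
E_new = (26.6/1)·ln(9.03/140) = 26.60 · (-2.7411) = -72.91 mV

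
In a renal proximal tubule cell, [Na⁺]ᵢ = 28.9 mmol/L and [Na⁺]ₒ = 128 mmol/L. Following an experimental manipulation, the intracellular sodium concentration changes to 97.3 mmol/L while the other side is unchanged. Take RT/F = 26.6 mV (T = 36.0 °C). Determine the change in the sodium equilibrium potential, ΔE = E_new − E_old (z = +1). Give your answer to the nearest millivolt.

E_old = (26.6/1)·ln(128/28.9) = 39.59 mV
E_new = (26.6/1)·ln(128/97.3) = 7.29 mV
ΔE = 7.29 − (39.59) = -32.29 mV

-32 mV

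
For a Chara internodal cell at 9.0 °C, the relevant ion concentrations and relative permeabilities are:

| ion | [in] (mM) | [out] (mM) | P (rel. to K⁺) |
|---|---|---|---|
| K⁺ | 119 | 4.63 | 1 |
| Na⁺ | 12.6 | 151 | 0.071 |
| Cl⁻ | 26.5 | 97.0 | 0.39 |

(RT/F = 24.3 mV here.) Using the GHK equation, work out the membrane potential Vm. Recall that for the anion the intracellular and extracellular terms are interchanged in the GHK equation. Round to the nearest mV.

Vm = 24.3 · ln[(Σ P·[cation]ₒ + Σ P·[anion]ᵢ) / (Σ P·[cation]ᵢ + Σ P·[anion]ₒ)]
Numerator = 1×4.63 + 0.071×151 + 0.39×26.5 = 25.69
Denominator = 1×119 + 0.071×12.6 + 0.39×97.0 = 157.7
Vm = 24.3 · ln(0.16285) = 24.3 × (-1.8149) = -44.10 mV

-44 mV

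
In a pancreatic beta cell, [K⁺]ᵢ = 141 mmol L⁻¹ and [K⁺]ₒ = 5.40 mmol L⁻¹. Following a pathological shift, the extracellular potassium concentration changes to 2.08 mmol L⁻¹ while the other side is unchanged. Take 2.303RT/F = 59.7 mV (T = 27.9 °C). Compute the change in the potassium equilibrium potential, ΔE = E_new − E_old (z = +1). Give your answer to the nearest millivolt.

E_old = (59.7/1)·log₁₀(5.40/141) = -84.58 mV
E_new = (59.7/1)·log₁₀(2.08/141) = -109.32 mV
ΔE = -109.32 − (-84.58) = -24.74 mV

-25 mV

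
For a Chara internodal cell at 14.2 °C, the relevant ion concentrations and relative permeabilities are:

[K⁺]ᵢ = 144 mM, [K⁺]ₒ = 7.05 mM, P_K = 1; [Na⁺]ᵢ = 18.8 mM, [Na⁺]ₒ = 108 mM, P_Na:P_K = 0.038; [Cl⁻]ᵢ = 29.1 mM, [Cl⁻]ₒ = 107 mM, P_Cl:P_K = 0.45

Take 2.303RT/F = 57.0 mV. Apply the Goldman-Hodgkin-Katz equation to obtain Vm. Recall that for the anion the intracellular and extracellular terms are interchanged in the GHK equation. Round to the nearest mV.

Vm = 57.0 · log₁₀[(Σ P·[cation]ₒ + Σ P·[anion]ᵢ) / (Σ P·[cation]ᵢ + Σ P·[anion]ₒ)]
Numerator = 1×7.05 + 0.038×108 + 0.45×29.1 = 24.25
Denominator = 1×144 + 0.038×18.8 + 0.45×107 = 192.9
Vm = 57.0 · log₁₀(0.12573) = 57.0 × (-0.9006) = -51.33 mV

-51 mV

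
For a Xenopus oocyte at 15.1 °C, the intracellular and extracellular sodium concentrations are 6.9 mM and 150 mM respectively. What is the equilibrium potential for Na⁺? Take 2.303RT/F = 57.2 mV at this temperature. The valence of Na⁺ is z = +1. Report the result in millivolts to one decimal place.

76.5 mV

E = (57.2/z) · log₁₀([Na⁺]_out/[Na⁺]_in) with z = +1.
= (57.2/1) · log₁₀(150/6.9) = 57.20 · log₁₀(21.74)
= 57.20 · (1.3372) = 76.49 mV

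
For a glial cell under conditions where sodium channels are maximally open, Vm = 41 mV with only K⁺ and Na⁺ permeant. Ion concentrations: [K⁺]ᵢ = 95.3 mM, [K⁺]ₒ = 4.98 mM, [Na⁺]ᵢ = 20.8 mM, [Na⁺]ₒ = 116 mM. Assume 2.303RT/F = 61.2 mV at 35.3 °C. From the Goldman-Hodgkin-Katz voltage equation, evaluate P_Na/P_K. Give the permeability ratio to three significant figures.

Let α = P_Na/P_K. GHK: Vm = 61.2·log₁₀[(Kₒ + α·Naₒ)/(Kᵢ + α·Naᵢ)].
10^(Vm/61.2) = 10^(41.0/61.2) = 4.6766
So 4.6766·(Kᵢ + α·Naᵢ) = Kₒ + α·Naₒ → α = (4.6766·95.3 − 4.98) / (116.0 − 4.6766·20.8)
α = (445.7 − 4.98) / (116.0 − 97.27) = 440.7/18.73 = 23.53

23.5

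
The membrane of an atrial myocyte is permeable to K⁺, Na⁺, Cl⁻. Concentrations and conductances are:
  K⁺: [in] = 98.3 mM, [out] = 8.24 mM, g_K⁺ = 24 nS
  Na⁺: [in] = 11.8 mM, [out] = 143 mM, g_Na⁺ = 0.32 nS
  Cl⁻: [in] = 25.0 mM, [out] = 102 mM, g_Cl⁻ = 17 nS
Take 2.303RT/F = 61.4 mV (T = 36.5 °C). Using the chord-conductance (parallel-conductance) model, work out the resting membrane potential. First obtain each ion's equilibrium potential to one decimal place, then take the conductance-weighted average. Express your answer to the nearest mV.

E_K⁺ = (61.4/1)·log₁₀(8.24/98.3) = -66.1 mV
E_Na⁺ = (61.4/1)·log₁₀(143/11.8) = 66.5 mV
E_Cl⁻ = (61.4/-1)·log₁₀(102/25.0) = -37.5 mV
Vm = (Σ gᵢEᵢ)/(Σ gᵢ) = (24·-66.1 + 0.32·66.5 + 17·-37.5) / (24 + 0.32 + 17)
= -2202.62 / 41.32 = -53.31 mV

-53 mV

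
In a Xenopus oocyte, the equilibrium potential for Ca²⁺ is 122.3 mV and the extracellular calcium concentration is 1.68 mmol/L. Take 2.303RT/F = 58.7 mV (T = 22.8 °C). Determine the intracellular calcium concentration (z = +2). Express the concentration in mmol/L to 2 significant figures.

0.00011 mmol/L

Nernst: E = (58.7/2) · log₁₀([out]/[in]), so log₁₀([out]/[in]) = 122.3 × 2 / 58.7 = 4.1670.
[out]/[in] = 10^(4.1670) = 1.469e+04.
[in] = 1.68 / 1.469e+04 = 0.0001144 mmol/L.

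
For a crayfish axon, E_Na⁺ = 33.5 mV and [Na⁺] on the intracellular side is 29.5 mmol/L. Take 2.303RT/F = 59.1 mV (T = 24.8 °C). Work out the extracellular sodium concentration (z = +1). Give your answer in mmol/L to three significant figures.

109 mmol/L

Nernst: E = (59.1/1) · log₁₀([out]/[in]), so log₁₀([out]/[in]) = 33.5 × 1 / 59.1 = 0.5668.
[out]/[in] = 10^(0.5668) = 3.688.
[out] = 3.688 × 29.5 = 108.8 mmol/L.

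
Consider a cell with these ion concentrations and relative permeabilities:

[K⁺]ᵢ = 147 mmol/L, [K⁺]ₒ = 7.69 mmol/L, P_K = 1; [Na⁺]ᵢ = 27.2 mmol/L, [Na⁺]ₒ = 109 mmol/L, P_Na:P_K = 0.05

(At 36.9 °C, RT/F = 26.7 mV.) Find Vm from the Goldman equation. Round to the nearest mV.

-65 mV

Vm = 26.7 · ln[(Σ P·[cation]ₒ + Σ P·[anion]ᵢ) / (Σ P·[cation]ᵢ + Σ P·[anion]ₒ)]
Numerator = 1×7.69 + 0.05×109 = 13.14
Denominator = 1×147 + 0.05×27.2 = 148.4
Vm = 26.7 · ln(0.088568) = 26.7 × (-2.4240) = -64.72 mV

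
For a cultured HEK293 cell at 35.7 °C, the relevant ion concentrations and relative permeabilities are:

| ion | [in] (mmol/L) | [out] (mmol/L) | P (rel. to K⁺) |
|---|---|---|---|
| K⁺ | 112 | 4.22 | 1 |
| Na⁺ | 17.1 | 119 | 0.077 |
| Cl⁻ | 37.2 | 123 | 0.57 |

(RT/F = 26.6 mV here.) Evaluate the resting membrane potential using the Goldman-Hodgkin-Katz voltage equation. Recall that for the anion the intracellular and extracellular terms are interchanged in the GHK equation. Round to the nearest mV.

-44 mV

Vm = 26.6 · ln[(Σ P·[cation]ₒ + Σ P·[anion]ᵢ) / (Σ P·[cation]ᵢ + Σ P·[anion]ₒ)]
Numerator = 1×4.22 + 0.077×119 + 0.57×37.2 = 34.59
Denominator = 1×112 + 0.077×17.1 + 0.57×123 = 183.4
Vm = 26.6 · ln(0.18856) = 26.6 × (-1.6683) = -44.38 mV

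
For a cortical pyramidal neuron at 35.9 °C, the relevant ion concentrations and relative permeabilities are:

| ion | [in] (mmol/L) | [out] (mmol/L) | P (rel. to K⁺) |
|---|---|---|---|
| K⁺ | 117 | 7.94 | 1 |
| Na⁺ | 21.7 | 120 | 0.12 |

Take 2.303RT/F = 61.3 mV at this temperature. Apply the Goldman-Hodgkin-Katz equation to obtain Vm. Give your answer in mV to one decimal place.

Vm = 61.3 · log₁₀[(Σ P·[cation]ₒ + Σ P·[anion]ᵢ) / (Σ P·[cation]ᵢ + Σ P·[anion]ₒ)]
Numerator = 1×7.94 + 0.12×120 = 22.34
Denominator = 1×117 + 0.12×21.7 = 119.6
Vm = 61.3 · log₁₀(0.18678) = 61.3 × (-0.7287) = -44.67 mV

-44.7 mV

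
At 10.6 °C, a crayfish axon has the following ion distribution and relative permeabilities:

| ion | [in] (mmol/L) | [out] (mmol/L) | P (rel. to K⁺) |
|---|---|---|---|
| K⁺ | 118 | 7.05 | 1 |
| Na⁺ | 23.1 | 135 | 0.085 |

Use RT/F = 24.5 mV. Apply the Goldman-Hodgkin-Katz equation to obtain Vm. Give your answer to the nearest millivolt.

Vm = 24.5 · ln[(Σ P·[cation]ₒ + Σ P·[anion]ᵢ) / (Σ P·[cation]ᵢ + Σ P·[anion]ₒ)]
Numerator = 1×7.05 + 0.085×135 = 18.53
Denominator = 1×118 + 0.085×23.1 = 120
Vm = 24.5 · ln(0.15442) = 24.5 × (-1.8681) = -45.77 mV

-46 mV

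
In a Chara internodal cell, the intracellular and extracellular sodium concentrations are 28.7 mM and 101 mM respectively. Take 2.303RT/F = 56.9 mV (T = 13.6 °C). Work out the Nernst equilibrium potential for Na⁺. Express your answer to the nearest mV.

E = (56.9/z) · log₁₀([Na⁺]_out/[Na⁺]_in) with z = +1.
= (56.9/1) · log₁₀(101/28.7) = 56.90 · log₁₀(3.519)
= 56.90 · (0.5464) = 31.09 mV

31 mV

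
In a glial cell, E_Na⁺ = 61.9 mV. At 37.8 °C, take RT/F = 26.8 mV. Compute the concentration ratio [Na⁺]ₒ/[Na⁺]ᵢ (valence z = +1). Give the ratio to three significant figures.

10.1

ln([out]/[in]) = E·z/(26.8) = 61.9 × 1 / 26.8 = 2.3097
[out]/[in] = e^(2.3097) = 10.07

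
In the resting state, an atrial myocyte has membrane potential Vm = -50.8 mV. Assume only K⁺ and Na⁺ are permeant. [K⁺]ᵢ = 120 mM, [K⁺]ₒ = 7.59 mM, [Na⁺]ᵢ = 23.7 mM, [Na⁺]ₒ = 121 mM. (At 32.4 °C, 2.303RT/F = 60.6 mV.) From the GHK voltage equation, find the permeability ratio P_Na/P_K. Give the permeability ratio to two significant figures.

Let α = P_Na/P_K. GHK: Vm = 60.6·log₁₀[(Kₒ + α·Naₒ)/(Kᵢ + α·Naᵢ)].
10^(Vm/60.6) = 10^(-50.8/60.6) = 0.14512
So 0.14512·(Kᵢ + α·Naᵢ) = Kₒ + α·Naₒ → α = (0.14512·120.0 − 7.59) / (121.0 − 0.14512·23.7)
α = (17.41 − 7.59) / (121.0 − 3.439) = 9.824/117.6 = 0.08356

0.084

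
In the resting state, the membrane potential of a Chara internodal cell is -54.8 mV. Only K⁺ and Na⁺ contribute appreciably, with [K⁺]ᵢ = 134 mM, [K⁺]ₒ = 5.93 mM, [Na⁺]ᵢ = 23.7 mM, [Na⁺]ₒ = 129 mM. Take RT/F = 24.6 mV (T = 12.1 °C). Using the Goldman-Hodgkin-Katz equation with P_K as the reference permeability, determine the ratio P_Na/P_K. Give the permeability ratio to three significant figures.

0.0673

Let α = P_Na/P_K. GHK: Vm = 24.6·ln[(Kₒ + α·Naₒ)/(Kᵢ + α·Naᵢ)].
e^(Vm/24.6) = e^(-54.8/24.6) = 0.10778
So 0.10778·(Kᵢ + α·Naᵢ) = Kₒ + α·Naₒ → α = (0.10778·134.0 − 5.93) / (129.0 − 0.10778·23.7)
α = (14.44 − 5.93) / (129.0 − 2.554) = 8.513/126.4 = 0.06732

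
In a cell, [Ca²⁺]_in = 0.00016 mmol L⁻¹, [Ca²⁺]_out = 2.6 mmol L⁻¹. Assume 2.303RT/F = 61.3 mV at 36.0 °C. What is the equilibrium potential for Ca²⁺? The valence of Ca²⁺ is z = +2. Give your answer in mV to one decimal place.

E = (61.3/z) · log₁₀([Ca²⁺]_out/[Ca²⁺]_in) with z = +2.
= (61.3/2) · log₁₀(2.6/0.00016) = 30.65 · log₁₀(1.625e+04)
= 30.65 · (4.2109) = 129.06 mV

129.1 mV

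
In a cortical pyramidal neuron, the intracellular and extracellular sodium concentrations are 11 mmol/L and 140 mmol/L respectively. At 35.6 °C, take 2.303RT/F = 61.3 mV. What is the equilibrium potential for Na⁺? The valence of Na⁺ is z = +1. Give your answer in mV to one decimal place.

67.7 mV

E = (61.3/z) · log₁₀([Na⁺]_out/[Na⁺]_in) with z = +1.
= (61.3/1) · log₁₀(140/11) = 61.30 · log₁₀(12.73)
= 61.30 · (1.1047) = 67.72 mV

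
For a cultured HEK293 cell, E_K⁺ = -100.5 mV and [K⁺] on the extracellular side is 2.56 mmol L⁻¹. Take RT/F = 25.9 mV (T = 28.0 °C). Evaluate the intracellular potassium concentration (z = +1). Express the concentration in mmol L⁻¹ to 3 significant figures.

Nernst: E = (25.9/1) · ln([out]/[in]), so ln([out]/[in]) = -100.5 × 1 / 25.9 = -3.8803.
[out]/[in] = e^(-3.8803) = 0.02064.
[in] = 2.56 / 0.02064 = 124 mmol L⁻¹.

124 mmol L⁻¹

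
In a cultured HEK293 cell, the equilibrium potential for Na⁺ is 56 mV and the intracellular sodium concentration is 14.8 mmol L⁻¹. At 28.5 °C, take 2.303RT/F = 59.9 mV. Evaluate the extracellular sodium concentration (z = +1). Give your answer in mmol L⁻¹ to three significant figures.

Nernst: E = (59.9/1) · log₁₀([out]/[in]), so log₁₀([out]/[in]) = 56.0 × 1 / 59.9 = 0.9349.
[out]/[in] = 10^(0.9349) = 8.608.
[out] = 8.608 × 14.8 = 127.4 mmol L⁻¹.

127 mmol L⁻¹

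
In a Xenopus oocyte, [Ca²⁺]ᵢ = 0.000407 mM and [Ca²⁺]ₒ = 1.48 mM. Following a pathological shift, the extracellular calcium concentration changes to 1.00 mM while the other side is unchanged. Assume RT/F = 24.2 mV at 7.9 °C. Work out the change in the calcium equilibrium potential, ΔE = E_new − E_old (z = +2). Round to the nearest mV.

E_old = (24.2/2)·ln(1.48/0.000407) = 99.20 mV
E_new = (24.2/2)·ln(1.00/0.000407) = 94.46 mV
ΔE = 94.46 − (99.20) = -4.74 mV

-5 mV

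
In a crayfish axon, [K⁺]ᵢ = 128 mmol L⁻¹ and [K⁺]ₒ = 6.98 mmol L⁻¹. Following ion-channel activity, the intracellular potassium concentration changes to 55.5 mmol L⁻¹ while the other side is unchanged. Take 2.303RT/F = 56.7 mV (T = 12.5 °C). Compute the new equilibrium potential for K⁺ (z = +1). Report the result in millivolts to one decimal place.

-51.1 mV

After the shift: [K⁺]_out = 6.98, [K⁺]_in = 55.5 mmol L⁻¹.
E_new = (56.7/1)·log₁₀(6.98/55.5) = 56.70 · (-0.9004) = -51.05 mV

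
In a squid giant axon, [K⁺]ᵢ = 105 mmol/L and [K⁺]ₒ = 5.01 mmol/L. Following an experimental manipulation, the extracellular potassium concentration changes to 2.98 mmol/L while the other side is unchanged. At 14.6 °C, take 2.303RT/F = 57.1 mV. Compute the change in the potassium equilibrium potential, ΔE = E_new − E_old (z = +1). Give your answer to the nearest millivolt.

E_old = (57.1/1)·log₁₀(5.01/105) = -75.45 mV
E_new = (57.1/1)·log₁₀(2.98/105) = -88.33 mV
ΔE = -88.33 − (-75.45) = -12.88 mV

-13 mV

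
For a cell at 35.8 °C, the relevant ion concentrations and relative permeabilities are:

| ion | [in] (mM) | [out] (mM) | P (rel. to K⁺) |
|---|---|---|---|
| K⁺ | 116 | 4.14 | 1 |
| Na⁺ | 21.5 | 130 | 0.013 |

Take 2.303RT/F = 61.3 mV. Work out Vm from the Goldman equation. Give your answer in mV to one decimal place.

-79.7 mV

Vm = 61.3 · log₁₀[(Σ P·[cation]ₒ + Σ P·[anion]ᵢ) / (Σ P·[cation]ᵢ + Σ P·[anion]ₒ)]
Numerator = 1×4.14 + 0.013×130 = 5.83
Denominator = 1×116 + 0.013×21.5 = 116.3
Vm = 61.3 · log₁₀(0.050138) = 61.3 × (-1.2998) = -79.68 mV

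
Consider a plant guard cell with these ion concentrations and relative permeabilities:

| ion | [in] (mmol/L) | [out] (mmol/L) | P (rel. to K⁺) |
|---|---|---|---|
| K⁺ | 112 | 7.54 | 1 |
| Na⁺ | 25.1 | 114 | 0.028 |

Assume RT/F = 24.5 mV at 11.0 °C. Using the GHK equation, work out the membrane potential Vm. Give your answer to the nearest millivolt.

-58 mV

Vm = 24.5 · ln[(Σ P·[cation]ₒ + Σ P·[anion]ᵢ) / (Σ P·[cation]ᵢ + Σ P·[anion]ₒ)]
Numerator = 1×7.54 + 0.028×114 = 10.73
Denominator = 1×112 + 0.028×25.1 = 112.7
Vm = 24.5 · ln(0.095224) = 24.5 × (-2.3515) = -57.61 mV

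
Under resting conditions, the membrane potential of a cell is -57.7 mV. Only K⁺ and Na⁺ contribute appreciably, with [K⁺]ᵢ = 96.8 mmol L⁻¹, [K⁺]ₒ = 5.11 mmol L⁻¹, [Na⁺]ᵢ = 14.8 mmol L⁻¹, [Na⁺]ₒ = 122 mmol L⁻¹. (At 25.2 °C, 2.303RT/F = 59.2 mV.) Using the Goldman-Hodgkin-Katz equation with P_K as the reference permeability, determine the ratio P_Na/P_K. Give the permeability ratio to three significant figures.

0.0428

Let α = P_Na/P_K. GHK: Vm = 59.2·log₁₀[(Kₒ + α·Naₒ)/(Kᵢ + α·Naᵢ)].
10^(Vm/59.2) = 10^(-57.7/59.2) = 0.10601
So 0.10601·(Kᵢ + α·Naᵢ) = Kₒ + α·Naₒ → α = (0.10601·96.8 − 5.11) / (122.0 − 0.10601·14.8)
α = (10.26 − 5.11) / (122.0 − 1.569) = 5.152/120.4 = 0.04278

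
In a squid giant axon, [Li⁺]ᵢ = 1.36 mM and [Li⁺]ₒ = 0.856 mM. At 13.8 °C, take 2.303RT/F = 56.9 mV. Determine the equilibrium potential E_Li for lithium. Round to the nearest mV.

E = (56.9/z) · log₁₀([Li⁺]_out/[Li⁺]_in) with z = +1.
= (56.9/1) · log₁₀(0.856/1.36) = 56.90 · log₁₀(0.6294)
= 56.90 · (-0.2011) = -11.44 mV

-11 mV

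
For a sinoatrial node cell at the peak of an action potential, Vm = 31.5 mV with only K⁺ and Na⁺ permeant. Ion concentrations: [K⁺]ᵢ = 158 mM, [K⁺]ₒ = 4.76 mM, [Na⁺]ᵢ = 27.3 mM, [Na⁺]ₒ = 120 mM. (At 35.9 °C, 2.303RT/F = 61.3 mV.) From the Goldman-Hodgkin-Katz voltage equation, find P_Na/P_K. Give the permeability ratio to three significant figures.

16.6

Let α = P_Na/P_K. GHK: Vm = 61.3·log₁₀[(Kₒ + α·Naₒ)/(Kᵢ + α·Naᵢ)].
10^(Vm/61.3) = 10^(31.5/61.3) = 3.2649
So 3.2649·(Kᵢ + α·Naᵢ) = Kₒ + α·Naₒ → α = (3.2649·158.0 − 4.76) / (120.0 − 3.2649·27.3)
α = (515.8 − 4.76) / (120.0 − 89.13) = 511.1/30.87 = 16.56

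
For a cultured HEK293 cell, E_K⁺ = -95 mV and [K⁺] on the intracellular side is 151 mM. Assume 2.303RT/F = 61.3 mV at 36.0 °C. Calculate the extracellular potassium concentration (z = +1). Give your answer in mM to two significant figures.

Nernst: E = (61.3/1) · log₁₀([out]/[in]), so log₁₀([out]/[in]) = -95.0 × 1 / 61.3 = -1.5498.
[out]/[in] = 10^(-1.5498) = 0.0282.
[out] = 0.0282 × 151 = 4.258 mM.

4.3 mM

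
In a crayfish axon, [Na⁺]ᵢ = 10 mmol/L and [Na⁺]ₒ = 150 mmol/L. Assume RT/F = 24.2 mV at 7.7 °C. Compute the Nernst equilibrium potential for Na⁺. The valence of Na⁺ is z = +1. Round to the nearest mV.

E = (24.2/z) · ln([Na⁺]_out/[Na⁺]_in) with z = +1.
= (24.2/1) · ln(150/10) = 24.20 · ln(15)
= 24.20 · (2.7081) = 65.53 mV

66 mV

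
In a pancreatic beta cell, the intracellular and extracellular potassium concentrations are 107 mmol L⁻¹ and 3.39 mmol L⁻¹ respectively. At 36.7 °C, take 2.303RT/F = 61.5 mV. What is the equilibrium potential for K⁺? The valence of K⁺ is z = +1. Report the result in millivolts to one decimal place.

-92.2 mV

E = (61.5/z) · log₁₀([K⁺]_out/[K⁺]_in) with z = +1.
= (61.5/1) · log₁₀(3.39/107) = 61.50 · log₁₀(0.03168)
= 61.50 · (-1.4992) = -92.20 mV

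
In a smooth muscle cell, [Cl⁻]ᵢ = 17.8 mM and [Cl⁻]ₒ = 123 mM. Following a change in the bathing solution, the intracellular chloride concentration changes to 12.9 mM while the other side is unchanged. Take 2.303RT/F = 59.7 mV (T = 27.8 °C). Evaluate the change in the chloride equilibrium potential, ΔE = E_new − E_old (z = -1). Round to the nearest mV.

-8 mV

E_old = (59.7/-1)·log₁₀(123/17.8) = -50.12 mV
E_new = (59.7/-1)·log₁₀(123/12.9) = -58.47 mV
ΔE = -58.47 − (-50.12) = -8.35 mV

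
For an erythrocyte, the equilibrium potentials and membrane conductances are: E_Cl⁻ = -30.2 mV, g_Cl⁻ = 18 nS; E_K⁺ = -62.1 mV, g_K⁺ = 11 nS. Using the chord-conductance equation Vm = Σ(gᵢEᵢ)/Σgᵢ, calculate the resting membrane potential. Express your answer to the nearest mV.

Σ gᵢEᵢ = 18·(-30.2) + 11·(-62.1) = -1226.70
Σ gᵢ = 18 + 11 = 29
Vm = -1226.70 / 29 = -42.30 mV

-42 mV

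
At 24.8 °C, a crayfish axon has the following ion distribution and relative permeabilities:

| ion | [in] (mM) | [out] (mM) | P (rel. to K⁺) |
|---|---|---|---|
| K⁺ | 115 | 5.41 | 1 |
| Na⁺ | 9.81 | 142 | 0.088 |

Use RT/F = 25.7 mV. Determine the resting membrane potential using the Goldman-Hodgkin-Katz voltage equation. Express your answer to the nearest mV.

Vm = 25.7 · ln[(Σ P·[cation]ₒ + Σ P·[anion]ᵢ) / (Σ P·[cation]ᵢ + Σ P·[anion]ₒ)]
Numerator = 1×5.41 + 0.088×142 = 17.91
Denominator = 1×115 + 0.088×9.81 = 115.9
Vm = 25.7 · ln(0.15454) = 25.7 × (-1.8673) = -47.99 mV

-48 mV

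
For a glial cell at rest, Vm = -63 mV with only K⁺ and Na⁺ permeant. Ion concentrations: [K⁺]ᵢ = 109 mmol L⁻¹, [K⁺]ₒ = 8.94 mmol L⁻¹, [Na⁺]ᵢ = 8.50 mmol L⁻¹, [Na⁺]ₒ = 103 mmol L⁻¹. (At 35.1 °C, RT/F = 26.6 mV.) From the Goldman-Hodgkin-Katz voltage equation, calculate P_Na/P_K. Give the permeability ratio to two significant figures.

Let α = P_Na/P_K. GHK: Vm = 26.6·ln[(Kₒ + α·Naₒ)/(Kᵢ + α·Naᵢ)].
e^(Vm/26.6) = e^(-63.0/26.6) = 0.093628
So 0.093628·(Kᵢ + α·Naᵢ) = Kₒ + α·Naₒ → α = (0.093628·109.0 − 8.94) / (103.0 − 0.093628·8.5)
α = (10.21 − 8.94) / (103.0 − 0.7958) = 1.266/102.2 = 0.01238

0.012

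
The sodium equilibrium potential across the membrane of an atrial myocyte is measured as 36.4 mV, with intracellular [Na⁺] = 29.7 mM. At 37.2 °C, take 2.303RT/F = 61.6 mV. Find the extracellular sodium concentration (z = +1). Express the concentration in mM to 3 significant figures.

116 mM

Nernst: E = (61.6/1) · log₁₀([out]/[in]), so log₁₀([out]/[in]) = 36.4 × 1 / 61.6 = 0.5909.
[out]/[in] = 10^(0.5909) = 3.899.
[out] = 3.899 × 29.7 = 115.8 mM.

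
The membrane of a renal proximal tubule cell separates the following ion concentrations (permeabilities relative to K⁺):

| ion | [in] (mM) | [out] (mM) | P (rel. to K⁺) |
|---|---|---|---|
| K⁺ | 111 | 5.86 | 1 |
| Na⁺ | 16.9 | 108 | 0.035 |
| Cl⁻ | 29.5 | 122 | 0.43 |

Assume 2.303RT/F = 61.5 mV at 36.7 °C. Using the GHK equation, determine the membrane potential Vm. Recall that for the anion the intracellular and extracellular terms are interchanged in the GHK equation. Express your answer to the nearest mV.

Vm = 61.5 · log₁₀[(Σ P·[cation]ₒ + Σ P·[anion]ᵢ) / (Σ P·[cation]ᵢ + Σ P·[anion]ₒ)]
Numerator = 1×5.86 + 0.035×108 + 0.43×29.5 = 22.33
Denominator = 1×111 + 0.035×16.9 + 0.43×122 = 164.1
Vm = 61.5 · log₁₀(0.13609) = 61.5 × (-0.8662) = -53.27 mV

-53 mV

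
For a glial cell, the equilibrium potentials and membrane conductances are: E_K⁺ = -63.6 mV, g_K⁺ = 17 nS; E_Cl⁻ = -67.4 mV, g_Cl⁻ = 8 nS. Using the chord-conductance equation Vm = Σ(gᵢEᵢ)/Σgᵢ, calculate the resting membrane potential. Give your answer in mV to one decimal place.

Σ gᵢEᵢ = 17·(-63.6) + 8·(-67.4) = -1620.40
Σ gᵢ = 17 + 8 = 25
Vm = -1620.40 / 25 = -64.82 mV

-64.8 mV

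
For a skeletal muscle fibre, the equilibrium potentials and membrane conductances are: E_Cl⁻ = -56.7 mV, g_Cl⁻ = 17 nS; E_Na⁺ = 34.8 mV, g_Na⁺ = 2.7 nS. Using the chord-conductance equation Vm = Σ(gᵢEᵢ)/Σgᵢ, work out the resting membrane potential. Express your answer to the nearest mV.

-44 mV

Σ gᵢEᵢ = 17·(-56.7) + 2.7·(34.8) = -869.94
Σ gᵢ = 17 + 2.7 = 19.7
Vm = -869.94 / 19.7 = -44.16 mV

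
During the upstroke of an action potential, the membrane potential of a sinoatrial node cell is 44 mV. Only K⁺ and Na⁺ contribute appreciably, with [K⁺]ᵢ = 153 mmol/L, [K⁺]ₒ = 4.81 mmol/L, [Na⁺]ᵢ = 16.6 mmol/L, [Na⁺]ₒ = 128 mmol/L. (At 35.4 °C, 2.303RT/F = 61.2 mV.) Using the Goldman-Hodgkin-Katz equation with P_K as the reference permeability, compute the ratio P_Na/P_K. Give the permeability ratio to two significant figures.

Let α = P_Na/P_K. GHK: Vm = 61.2·log₁₀[(Kₒ + α·Naₒ)/(Kᵢ + α·Naᵢ)].
10^(Vm/61.2) = 10^(44.0/61.2) = 5.2355
So 5.2355·(Kᵢ + α·Naᵢ) = Kₒ + α·Naₒ → α = (5.2355·153.0 − 4.81) / (128.0 − 5.2355·16.6)
α = (801 − 4.81) / (128.0 − 86.91) = 796.2/41.09 = 19.38

19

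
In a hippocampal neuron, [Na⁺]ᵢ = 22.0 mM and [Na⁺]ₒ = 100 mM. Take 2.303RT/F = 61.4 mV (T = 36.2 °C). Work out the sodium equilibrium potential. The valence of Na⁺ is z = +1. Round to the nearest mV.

E = (61.4/z) · log₁₀([Na⁺]_out/[Na⁺]_in) with z = +1.
= (61.4/1) · log₁₀(100/22.0) = 61.40 · log₁₀(4.545)
= 61.40 · (0.6576) = 40.38 mV

40 mV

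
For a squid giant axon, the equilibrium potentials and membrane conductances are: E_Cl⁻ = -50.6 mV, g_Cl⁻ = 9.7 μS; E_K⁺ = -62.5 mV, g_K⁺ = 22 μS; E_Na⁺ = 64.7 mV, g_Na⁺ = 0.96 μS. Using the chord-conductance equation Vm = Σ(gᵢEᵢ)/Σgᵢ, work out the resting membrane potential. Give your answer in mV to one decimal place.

-55.2 mV

Σ gᵢEᵢ = 9.7·(-50.6) + 22·(-62.5) + 0.96·(64.7) = -1803.71
Σ gᵢ = 9.7 + 22 + 0.96 = 32.66
Vm = -1803.71 / 32.66 = -55.23 mV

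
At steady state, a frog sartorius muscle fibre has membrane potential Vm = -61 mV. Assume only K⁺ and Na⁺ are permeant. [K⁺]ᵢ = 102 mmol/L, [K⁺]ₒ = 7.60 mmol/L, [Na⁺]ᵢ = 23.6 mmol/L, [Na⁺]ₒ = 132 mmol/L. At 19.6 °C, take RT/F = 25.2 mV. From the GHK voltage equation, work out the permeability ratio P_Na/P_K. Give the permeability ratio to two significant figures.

0.011

Let α = P_Na/P_K. GHK: Vm = 25.2·ln[(Kₒ + α·Naₒ)/(Kᵢ + α·Naᵢ)].
e^(Vm/25.2) = e^(-61.0/25.2) = 0.088865
So 0.088865·(Kᵢ + α·Naᵢ) = Kₒ + α·Naₒ → α = (0.088865·102.0 − 7.6) / (132.0 − 0.088865·23.6)
α = (9.064 − 7.6) / (132.0 − 2.097) = 1.464/129.9 = 0.01127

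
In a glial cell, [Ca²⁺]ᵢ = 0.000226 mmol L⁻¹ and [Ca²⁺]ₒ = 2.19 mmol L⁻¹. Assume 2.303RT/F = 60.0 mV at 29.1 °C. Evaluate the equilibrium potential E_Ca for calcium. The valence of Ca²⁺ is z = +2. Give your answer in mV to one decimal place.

E = (60.0/z) · log₁₀([Ca²⁺]_out/[Ca²⁺]_in) with z = +2.
= (60.0/2) · log₁₀(2.19/0.000226) = 30.00 · log₁₀(9690)
= 30.00 · (3.9863) = 119.59 mV

119.6 mV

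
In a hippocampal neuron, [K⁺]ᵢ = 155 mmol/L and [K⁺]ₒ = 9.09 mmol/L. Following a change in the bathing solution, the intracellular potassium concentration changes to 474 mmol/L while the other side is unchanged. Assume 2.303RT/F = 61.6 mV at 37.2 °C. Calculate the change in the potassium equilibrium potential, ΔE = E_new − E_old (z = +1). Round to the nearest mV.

-30 mV

E_old = (61.6/1)·log₁₀(9.09/155) = -75.88 mV
E_new = (61.6/1)·log₁₀(9.09/474) = -105.78 mV
ΔE = -105.78 − (-75.88) = -29.90 mV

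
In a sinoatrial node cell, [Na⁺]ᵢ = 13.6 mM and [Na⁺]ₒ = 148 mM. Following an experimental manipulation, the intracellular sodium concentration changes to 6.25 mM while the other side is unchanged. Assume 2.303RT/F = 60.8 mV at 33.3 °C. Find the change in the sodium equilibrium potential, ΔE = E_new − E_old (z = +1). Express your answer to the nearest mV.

21 mV

E_old = (60.8/1)·log₁₀(148/13.6) = 63.03 mV
E_new = (60.8/1)·log₁₀(148/6.25) = 83.56 mV
ΔE = 83.56 − (63.03) = 20.53 mV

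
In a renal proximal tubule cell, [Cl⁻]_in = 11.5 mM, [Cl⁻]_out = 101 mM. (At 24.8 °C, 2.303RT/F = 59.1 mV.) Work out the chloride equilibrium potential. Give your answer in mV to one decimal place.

E = (59.1/z) · log₁₀([Cl⁻]_out/[Cl⁻]_in) with z = -1.
For an anion, dividing by z = -1 reverses the sign.
= (59.1/-1) · log₁₀(101/11.5) = -59.10 · log₁₀(8.783)
= -59.10 · (0.9436) = -55.77 mV

-55.8 mV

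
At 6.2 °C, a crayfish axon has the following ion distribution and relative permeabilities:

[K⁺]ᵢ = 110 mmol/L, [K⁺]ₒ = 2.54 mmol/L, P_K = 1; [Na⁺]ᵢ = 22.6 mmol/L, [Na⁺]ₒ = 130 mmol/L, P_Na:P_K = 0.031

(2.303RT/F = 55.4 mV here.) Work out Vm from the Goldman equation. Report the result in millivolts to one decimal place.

Vm = 55.4 · log₁₀[(Σ P·[cation]ₒ + Σ P·[anion]ᵢ) / (Σ P·[cation]ᵢ + Σ P·[anion]ₒ)]
Numerator = 1×2.54 + 0.031×130 = 6.57
Denominator = 1×110 + 0.031×22.6 = 110.7
Vm = 55.4 · log₁₀(0.059349) = 55.4 × (-1.2266) = -67.95 mV

-68.0 mV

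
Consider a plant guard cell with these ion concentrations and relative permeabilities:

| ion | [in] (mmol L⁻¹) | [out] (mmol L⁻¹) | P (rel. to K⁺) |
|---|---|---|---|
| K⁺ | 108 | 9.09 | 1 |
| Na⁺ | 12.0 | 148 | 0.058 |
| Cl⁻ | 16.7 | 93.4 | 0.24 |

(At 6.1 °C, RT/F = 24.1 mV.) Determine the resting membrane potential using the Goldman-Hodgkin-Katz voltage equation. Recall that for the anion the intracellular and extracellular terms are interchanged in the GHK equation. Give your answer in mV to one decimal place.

Vm = 24.1 · ln[(Σ P·[cation]ₒ + Σ P·[anion]ᵢ) / (Σ P·[cation]ᵢ + Σ P·[anion]ₒ)]
Numerator = 1×9.09 + 0.058×148 + 0.24×16.7 = 21.68
Denominator = 1×108 + 0.058×12.0 + 0.24×93.4 = 131.1
Vm = 24.1 · ln(0.16537) = 24.1 × (-1.7996) = -43.37 mV

-43.4 mV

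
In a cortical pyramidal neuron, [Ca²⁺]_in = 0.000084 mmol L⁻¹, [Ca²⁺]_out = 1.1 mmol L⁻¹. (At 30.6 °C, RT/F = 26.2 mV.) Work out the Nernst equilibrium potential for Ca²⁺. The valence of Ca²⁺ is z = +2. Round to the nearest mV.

124 mV

E = (26.2/z) · ln([Ca²⁺]_out/[Ca²⁺]_in) with z = +2.
= (26.2/2) · ln(1.1/0.000084) = 13.10 · ln(1.31e+04)
= 13.10 · (9.4800) = 124.19 mV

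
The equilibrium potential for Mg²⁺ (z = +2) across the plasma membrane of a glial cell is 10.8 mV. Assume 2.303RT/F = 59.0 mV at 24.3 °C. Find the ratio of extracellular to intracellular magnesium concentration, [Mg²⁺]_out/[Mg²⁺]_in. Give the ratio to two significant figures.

log₁₀([out]/[in]) = E·z/(59.0) = 10.8 × 2 / 59.0 = 0.3661
[out]/[in] = 10^(0.3661) = 2.323

2.3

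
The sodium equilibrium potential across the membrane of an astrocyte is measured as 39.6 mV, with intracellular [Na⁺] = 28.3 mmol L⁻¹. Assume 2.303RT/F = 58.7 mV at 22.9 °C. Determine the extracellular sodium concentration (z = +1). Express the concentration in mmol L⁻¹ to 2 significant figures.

Nernst: E = (58.7/1) · log₁₀([out]/[in]), so log₁₀([out]/[in]) = 39.6 × 1 / 58.7 = 0.6746.
[out]/[in] = 10^(0.6746) = 4.727.
[out] = 4.727 × 28.3 = 133.8 mmol L⁻¹.

130 mmol L⁻¹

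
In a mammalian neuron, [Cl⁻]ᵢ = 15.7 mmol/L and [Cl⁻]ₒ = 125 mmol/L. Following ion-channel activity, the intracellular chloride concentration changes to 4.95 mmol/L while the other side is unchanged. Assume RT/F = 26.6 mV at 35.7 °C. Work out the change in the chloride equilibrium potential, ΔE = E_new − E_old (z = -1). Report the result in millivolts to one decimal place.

-30.7 mV

E_old = (26.6/-1)·ln(125/15.7) = -55.19 mV
E_new = (26.6/-1)·ln(125/4.95) = -85.89 mV
ΔE = -85.89 − (-55.19) = -30.70 mV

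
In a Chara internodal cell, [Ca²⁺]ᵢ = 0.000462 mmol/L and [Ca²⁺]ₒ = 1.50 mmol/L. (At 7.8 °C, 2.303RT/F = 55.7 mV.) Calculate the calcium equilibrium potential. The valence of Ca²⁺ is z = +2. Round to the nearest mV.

98 mV

E = (55.7/z) · log₁₀([Ca²⁺]_out/[Ca²⁺]_in) with z = +2.
= (55.7/2) · log₁₀(1.50/0.000462) = 27.85 · log₁₀(3247)
= 27.85 · (3.5114) = 97.79 mV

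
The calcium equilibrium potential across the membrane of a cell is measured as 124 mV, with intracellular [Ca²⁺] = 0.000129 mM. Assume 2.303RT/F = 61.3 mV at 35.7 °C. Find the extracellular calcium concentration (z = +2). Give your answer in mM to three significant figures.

Nernst: E = (61.3/2) · log₁₀([out]/[in]), so log₁₀([out]/[in]) = 124.0 × 2 / 61.3 = 4.0457.
[out]/[in] = 10^(4.0457) = 1.111e+04.
[out] = 1.111e+04 × 0.000129 = 1.433 mM.

1.43 mM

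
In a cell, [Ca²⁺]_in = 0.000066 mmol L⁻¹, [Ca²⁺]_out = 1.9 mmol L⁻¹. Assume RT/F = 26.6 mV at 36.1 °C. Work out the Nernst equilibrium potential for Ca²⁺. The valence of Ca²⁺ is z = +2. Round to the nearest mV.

E = (26.6/z) · ln([Ca²⁺]_out/[Ca²⁺]_in) with z = +2.
= (26.6/2) · ln(1.9/0.000066) = 13.30 · ln(2.879e+04)
= 13.30 · (10.2677) = 136.56 mV

137 mV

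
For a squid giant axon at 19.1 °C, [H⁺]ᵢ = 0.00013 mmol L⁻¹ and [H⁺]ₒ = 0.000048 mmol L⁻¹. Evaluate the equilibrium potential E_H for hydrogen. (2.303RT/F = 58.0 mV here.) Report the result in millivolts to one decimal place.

E = (58.0/z) · log₁₀([H⁺]_out/[H⁺]_in) with z = +1.
= (58.0/1) · log₁₀(0.000048/0.00013) = 58.00 · log₁₀(0.3692)
= 58.00 · (-0.4327) = -25.10 mV

-25.1 mV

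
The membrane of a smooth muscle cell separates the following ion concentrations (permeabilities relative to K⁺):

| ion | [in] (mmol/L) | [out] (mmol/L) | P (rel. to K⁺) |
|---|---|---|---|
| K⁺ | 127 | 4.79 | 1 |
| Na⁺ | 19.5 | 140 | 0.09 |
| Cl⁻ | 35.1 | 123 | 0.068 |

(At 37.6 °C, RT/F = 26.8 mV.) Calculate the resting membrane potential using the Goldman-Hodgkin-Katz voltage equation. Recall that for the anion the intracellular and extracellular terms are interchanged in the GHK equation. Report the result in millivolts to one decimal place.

-51.9 mV

Vm = 26.8 · ln[(Σ P·[cation]ₒ + Σ P·[anion]ᵢ) / (Σ P·[cation]ᵢ + Σ P·[anion]ₒ)]
Numerator = 1×4.79 + 0.09×140 + 0.068×35.1 = 19.78
Denominator = 1×127 + 0.09×19.5 + 0.068×123 = 137.1
Vm = 26.8 · ln(0.14423) = 26.8 × (-1.9363) = -51.89 mV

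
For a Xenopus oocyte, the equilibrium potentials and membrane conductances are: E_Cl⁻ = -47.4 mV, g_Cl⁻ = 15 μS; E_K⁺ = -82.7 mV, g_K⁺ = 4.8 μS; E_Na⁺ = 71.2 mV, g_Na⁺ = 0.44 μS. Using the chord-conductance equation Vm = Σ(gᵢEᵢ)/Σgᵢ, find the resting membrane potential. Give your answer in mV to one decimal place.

-53.2 mV

Σ gᵢEᵢ = 15·(-47.4) + 4.8·(-82.7) + 0.44·(71.2) = -1076.63
Σ gᵢ = 15 + 4.8 + 0.44 = 20.24
Vm = -1076.63 / 20.24 = -53.19 mV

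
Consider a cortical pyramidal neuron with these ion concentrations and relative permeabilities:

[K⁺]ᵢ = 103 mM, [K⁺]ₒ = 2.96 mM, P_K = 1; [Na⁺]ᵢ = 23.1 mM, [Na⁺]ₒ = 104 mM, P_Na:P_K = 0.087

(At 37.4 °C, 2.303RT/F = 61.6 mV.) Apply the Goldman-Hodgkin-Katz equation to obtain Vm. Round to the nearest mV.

-58 mV

Vm = 61.6 · log₁₀[(Σ P·[cation]ₒ + Σ P·[anion]ᵢ) / (Σ P·[cation]ᵢ + Σ P·[anion]ₒ)]
Numerator = 1×2.96 + 0.087×104 = 12.01
Denominator = 1×103 + 0.087×23.1 = 105
Vm = 61.6 · log₁₀(0.11435) = 61.6 × (-0.9418) = -58.01 mV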